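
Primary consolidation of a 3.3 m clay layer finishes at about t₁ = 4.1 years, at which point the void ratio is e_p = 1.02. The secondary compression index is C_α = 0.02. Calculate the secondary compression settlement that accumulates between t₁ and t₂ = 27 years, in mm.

S_s ≈ 26.7 mm

Secondary compression: S_s = C_α·H/(1+e_p)·log₁₀(t₂/t₁)
S_s = 0.02×3.3/(1+1.02)×log₁₀(27/4.1)
    = 0.03267 × 0.8186 = 0.02675 m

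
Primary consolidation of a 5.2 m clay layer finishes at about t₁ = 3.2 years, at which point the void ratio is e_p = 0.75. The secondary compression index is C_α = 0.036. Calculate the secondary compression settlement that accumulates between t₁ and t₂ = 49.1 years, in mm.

Secondary compression: S_s = C_α·H/(1+e_p)·log₁₀(t₂/t₁)
S_s = 0.036×5.2/(1+0.75)×log₁₀(49.1/3.2)
    = 0.107 × 1.186 = 0.1269 m

S_s ≈ 127 mm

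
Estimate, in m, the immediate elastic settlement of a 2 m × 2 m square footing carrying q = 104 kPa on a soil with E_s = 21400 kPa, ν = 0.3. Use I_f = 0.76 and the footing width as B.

Immediate (elastic) settlement: S_e = q·B·(1−ν²)/E_s · I_f.
S_e = 104 × 2 × (1 − 0.3²) / 21400 × 0.76
    = 104 × 2 × 0.91 / 21400 × 0.76
    = 0.006722 m

S_e ≈ 0.00672 m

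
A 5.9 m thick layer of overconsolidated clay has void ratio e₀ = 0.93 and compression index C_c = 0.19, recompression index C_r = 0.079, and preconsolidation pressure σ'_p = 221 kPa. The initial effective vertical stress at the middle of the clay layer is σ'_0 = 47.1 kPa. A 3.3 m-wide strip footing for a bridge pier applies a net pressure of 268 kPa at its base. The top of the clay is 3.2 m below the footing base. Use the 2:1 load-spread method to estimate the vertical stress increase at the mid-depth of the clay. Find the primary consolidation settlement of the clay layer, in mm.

S_c ≈ 115 mm

Mid-depth of clay below the footing base: z = 3.2 + 5.9/2 = 6.15 m.
Stress increase at mid-clay by the 2:1 spreading method:
Δσ = qB/(B+z) = 268×3.3/(3.3+6.15) = 93.587 kPa
Final effective stress: σ'_f = 47.1 + 93.587 = 140.69 kPa.
σ'_f = 140.69 ≤ σ'_p = 221 kPa, so the clay remains overconsolidated and only the recompression index applies:
S_c = C_r·H/(1+e₀)·log₁₀(σ'_f/σ'_0) = 0.079×5.9/1.93×log₁₀(140.69/47.1)
    = 0.2415 × 0.47524 = 0.1148 m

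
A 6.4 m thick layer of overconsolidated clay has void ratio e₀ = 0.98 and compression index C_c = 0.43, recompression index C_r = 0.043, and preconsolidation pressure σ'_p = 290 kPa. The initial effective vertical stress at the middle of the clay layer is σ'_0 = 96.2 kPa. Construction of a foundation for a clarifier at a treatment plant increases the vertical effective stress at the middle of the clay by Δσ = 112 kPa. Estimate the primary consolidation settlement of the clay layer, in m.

Final effective stress: σ'_f = 96.2 + 112 = 208.2 kPa.
σ'_f = 208.2 ≤ σ'_p = 290 kPa, so the clay remains overconsolidated and only the recompression index applies:
S_c = C_r·H/(1+e₀)·log₁₀(σ'_f/σ'_0) = 0.043×6.4/1.98×log₁₀(208.2/96.2)
    = 0.13899 × 0.33531 = 0.0466 m

S_c ≈ 0.0466 m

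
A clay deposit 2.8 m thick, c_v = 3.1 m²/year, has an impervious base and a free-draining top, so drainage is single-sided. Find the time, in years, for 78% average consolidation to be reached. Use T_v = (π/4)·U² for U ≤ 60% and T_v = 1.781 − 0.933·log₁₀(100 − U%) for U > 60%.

t ≈ 1.34 years

Drainage path length: H_d = H = 2.8 m (single drainage).
U > 60%: T_v = 1.781 − 0.933·log₁₀(100 − 78) = 0.52852.
t = T_v·H_d²/c_v = 0.52852×2.8²/3.1 = 1.337 years.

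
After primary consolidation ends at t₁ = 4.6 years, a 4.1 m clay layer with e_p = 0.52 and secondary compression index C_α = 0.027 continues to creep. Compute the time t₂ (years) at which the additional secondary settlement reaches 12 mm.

S_s = C_α·H/(1+e_p)·log₁₀(t₂/t₁) ⇒ log₁₀(t₂/t₁) = S_s·(1+e_p)/(C_α·H).
log₁₀(t₂/t₁) = 0.012 × (1+0.52) / (0.027×4.1) = 0.1648
t₂ = t₁ × 10^0.1648 = 4.6 × 1.461 = 6.722 years

t₂ ≈ 6.72 years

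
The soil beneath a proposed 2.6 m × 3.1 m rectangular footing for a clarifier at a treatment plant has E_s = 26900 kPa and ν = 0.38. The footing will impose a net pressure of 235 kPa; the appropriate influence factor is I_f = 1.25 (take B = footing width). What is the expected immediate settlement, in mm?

Immediate (elastic) settlement: S_e = q·B·(1−ν²)/E_s · I_f.
S_e = 235 × 2.6 × (1 − 0.38²) / 26900 × 1.25
    = 235 × 2.6 × 0.8556 / 26900 × 1.25
    = 0.02429 m = 24.29 mm

S_e ≈ 24.3 mm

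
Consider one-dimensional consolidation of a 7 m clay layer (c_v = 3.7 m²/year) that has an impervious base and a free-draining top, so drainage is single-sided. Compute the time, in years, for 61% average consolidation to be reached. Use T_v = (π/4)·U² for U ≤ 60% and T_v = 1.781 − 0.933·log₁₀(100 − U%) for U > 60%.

t ≈ 3.93 years

Drainage path length: H_d = H = 7 m (single drainage).
U > 60%: T_v = 1.781 − 0.933·log₁₀(100 − 61) = 0.29654.
t = T_v·H_d²/c_v = 0.29654×7²/3.7 = 3.927 years.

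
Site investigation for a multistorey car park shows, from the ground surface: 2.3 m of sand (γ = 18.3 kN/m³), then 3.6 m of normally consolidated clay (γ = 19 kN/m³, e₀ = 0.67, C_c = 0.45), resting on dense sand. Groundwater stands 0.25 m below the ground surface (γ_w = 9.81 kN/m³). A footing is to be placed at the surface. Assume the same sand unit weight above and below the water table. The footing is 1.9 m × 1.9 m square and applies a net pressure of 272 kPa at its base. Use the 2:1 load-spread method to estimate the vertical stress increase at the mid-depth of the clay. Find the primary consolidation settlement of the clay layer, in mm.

S_c ≈ 226 mm

Mid-depth of clay below the ground surface: z = 2.3 + 3.6/2 = 4.1 m.
Total vertical stress at mid-clay: σ_v = 18.3×2.3 + 19×1.8 = 76.29 kPa.
Pore pressure: u = 9.81×(4.1 − 0.25) = 37.769 kPa.
Initial effective stress: σ'_0 = σ_v − u = 76.29 − 37.769 = 38.521 kPa.
Stress increase at mid-clay by the 2:1 spreading method:
Δσ = qBL/((B+z)(L+z)) = 272×1.9×1.9/((1.9+4.1)(1.9+4.1)) = 27.276 kPa
Final effective stress: σ'_f = σ'_0 + Δσ = 38.521 + 27.276 = 65.797 kPa.
Normally consolidated clay, so the full stress increment lies on the virgin compression line:
S_c = C_c·H/(1+e₀)·log₁₀(σ'_f/σ'_0) = 0.45×3.6/(1+0.67)×log₁₀(65.797/38.521)
    = 0.97006 × 0.23251 = 0.2255 m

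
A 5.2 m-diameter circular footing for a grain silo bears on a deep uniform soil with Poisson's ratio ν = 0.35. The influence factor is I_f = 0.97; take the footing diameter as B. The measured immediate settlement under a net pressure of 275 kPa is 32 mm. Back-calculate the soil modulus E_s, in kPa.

S_e = q·B·(1−ν²)/E_s · I_f  ⇒  E_s = q·B·(1−ν²)·I_f / S_e.
E_s = 275 × 5.2 × 0.8775 × 0.97 / 0.032 = 38040 kPa

E_s ≈ 38000 kPa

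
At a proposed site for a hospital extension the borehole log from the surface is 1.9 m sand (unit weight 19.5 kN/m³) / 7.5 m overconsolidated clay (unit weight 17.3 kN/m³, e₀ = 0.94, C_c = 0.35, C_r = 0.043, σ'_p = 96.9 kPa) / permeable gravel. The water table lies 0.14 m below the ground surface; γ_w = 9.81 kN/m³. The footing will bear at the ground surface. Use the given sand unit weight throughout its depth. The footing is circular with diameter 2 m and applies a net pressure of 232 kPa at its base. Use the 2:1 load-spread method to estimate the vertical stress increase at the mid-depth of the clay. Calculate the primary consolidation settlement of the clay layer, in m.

Mid-depth of clay below the ground surface: z = 1.9 + 7.5/2 = 5.65 m.
Total vertical stress at mid-clay: σ_v = 19.5×1.9 + 17.3×3.75 = 101.92 kPa.
Pore pressure: u = 9.81×(5.65 − 0.14) = 54.053 kPa.
Initial effective stress: σ'_0 = σ_v − u = 101.92 − 54.053 = 47.867 kPa.
Stress increase at mid-clay by the 2:1 spreading method:
Δσ ≈ qD²/(D+z)² = 232×2²/(2+5.65)² = 15.857 kPa
Final effective stress: σ'_f = 47.867 + 15.857 = 63.724 kPa.
σ'_f = 63.724 ≤ σ'_p = 96.9 kPa, so the clay remains overconsolidated and only the recompression index applies:
S_c = C_r·H/(1+e₀)·log₁₀(σ'_f/σ'_0) = 0.043×7.5/1.94×log₁₀(63.724/47.867)
    = 0.16624 × 0.12427 = 0.02066 m

S_c ≈ 0.0207 m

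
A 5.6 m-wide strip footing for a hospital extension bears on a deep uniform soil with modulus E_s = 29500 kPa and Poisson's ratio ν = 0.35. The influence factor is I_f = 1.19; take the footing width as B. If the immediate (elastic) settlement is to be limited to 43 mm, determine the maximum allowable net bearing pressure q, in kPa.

S_e = q·B·(1−ν²)/E_s · I_f  ⇒  q = S_e·E_s / (B·(1−ν²)·I_f).
q = 0.043 × 29500 / (5.6 × 0.8775 × 1.19) = 216.9 kPa

q ≈ 217 kPa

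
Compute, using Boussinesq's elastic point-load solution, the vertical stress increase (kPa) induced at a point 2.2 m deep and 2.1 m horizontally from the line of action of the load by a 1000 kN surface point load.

Δσ_z ≈ 19.5 kPa

Boussinesq vertical stress below a point load on an elastic half-space:
Δσ_z = 3P/(2πz²) · [1 + (r/z)²]^(−5/2)
r/z = 2.1/2.2 = 0.95455; [1+(r/z)²]^(−5/2) = 0.19804.
Δσ_z = 3×1000/(2π×2.2²) × 0.19804 = 98.65 × 0.19804 = 19.54 kPa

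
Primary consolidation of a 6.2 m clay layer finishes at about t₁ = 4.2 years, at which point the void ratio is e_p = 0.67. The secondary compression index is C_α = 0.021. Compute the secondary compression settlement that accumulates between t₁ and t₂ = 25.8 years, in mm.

Secondary compression: S_s = C_α·H/(1+e_p)·log₁₀(t₂/t₁)
S_s = 0.021×6.2/(1+0.67)×log₁₀(25.8/4.2)
    = 0.07796 × 0.7884 = 0.06146 m

S_s ≈ 61.5 mm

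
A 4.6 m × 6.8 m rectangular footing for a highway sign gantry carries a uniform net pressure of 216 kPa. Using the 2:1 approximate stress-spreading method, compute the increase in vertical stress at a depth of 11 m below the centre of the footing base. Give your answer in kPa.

By the 2:1 method the load spreads at 1 horizontal : 2 vertical, so at depth z the loaded area has grown by z in each plan dimension:
Δσ = qBL/((B+z)(L+z)) = 216×4.6×6.8/((4.6+11)(6.8+11)) = 24.332 kPa

Δσ_z ≈ 24.3 kPa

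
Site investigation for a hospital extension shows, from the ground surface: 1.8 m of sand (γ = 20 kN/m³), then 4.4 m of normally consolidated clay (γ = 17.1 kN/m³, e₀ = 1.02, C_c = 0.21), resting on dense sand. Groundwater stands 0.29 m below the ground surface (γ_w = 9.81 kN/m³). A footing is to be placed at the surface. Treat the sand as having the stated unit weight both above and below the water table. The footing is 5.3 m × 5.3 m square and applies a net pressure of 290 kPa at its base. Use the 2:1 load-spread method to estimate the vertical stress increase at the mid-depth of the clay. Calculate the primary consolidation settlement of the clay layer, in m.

S_c ≈ 0.251 m

Mid-depth of clay below the ground surface: z = 1.8 + 4.4/2 = 4 m.
Total vertical stress at mid-clay: σ_v = 20×1.8 + 17.1×2.2 = 73.62 kPa.
Pore pressure: u = 9.81×(4 − 0.29) = 36.395 kPa.
Initial effective stress: σ'_0 = σ_v − u = 73.62 − 36.395 = 37.225 kPa.
Stress increase at mid-clay by the 2:1 spreading method:
Δσ = qBL/((B+z)(L+z)) = 290×5.3×5.3/((5.3+4)(5.3+4)) = 94.185 kPa
Final effective stress: σ'_f = σ'_0 + Δσ = 37.225 + 94.185 = 131.41 kPa.
Normally consolidated clay, so the full stress increment lies on the virgin compression line:
S_c = C_c·H/(1+e₀)·log₁₀(σ'_f/σ'_0) = 0.21×4.4/(1+1.02)×log₁₀(131.41/37.225)
    = 0.45743 × 0.54779 = 0.2506 m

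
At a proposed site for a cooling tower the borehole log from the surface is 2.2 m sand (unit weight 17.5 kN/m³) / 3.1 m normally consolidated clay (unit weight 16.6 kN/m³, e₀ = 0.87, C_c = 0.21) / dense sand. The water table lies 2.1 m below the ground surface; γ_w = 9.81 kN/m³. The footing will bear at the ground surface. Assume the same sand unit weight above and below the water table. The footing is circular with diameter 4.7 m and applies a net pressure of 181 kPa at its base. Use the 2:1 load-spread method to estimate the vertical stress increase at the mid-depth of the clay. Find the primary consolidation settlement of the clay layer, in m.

Mid-depth of clay below the ground surface: z = 2.2 + 3.1/2 = 3.75 m.
Total vertical stress at mid-clay: σ_v = 17.5×2.2 + 16.6×1.55 = 64.23 kPa.
Pore pressure: u = 9.81×(3.75 − 2.1) = 16.186 kPa.
Initial effective stress: σ'_0 = σ_v − u = 64.23 − 16.186 = 48.044 kPa.
Stress increase at mid-clay by the 2:1 spreading method:
Δσ ≈ qD²/(D+z)² = 181×4.7²/(4.7+3.75)² = 55.996 kPa
Final effective stress: σ'_f = σ'_0 + Δσ = 48.044 + 55.996 = 104.04 kPa.
Normally consolidated clay, so the full stress increment lies on the virgin compression line:
S_c = C_c·H/(1+e₀)·log₁₀(σ'_f/σ'_0) = 0.21×3.1/(1+0.87)×log₁₀(104.04/48.044)
    = 0.34813 × 0.33556 = 0.1168 m

S_c ≈ 0.117 m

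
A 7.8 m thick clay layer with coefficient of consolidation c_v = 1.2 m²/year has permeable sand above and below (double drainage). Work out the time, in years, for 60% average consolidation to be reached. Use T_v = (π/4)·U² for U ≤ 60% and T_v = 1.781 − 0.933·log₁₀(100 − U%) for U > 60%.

t ≈ 3.58 years

Drainage path length: H_d = H/2 = 3.9 m (double drainage).
U ≤ 60%: T_v = (π/4)·U² = (π/4)×0.6² = 0.28274.
t = T_v·H_d²/c_v = 0.28274×3.9²/1.2 = 3.584 years.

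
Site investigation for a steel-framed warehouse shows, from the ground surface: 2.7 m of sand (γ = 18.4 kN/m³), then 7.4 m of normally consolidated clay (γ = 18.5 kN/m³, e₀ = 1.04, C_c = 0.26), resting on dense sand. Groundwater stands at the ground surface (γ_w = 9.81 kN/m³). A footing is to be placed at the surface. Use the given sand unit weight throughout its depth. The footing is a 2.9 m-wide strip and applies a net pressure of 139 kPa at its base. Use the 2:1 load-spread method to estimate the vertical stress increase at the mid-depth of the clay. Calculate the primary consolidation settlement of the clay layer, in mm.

S_c ≈ 237 mm

Mid-depth of clay below the ground surface: z = 2.7 + 7.4/2 = 6.4 m.
Total vertical stress at mid-clay: σ_v = 18.4×2.7 + 18.5×3.7 = 118.13 kPa.
Pore pressure: u = 9.81×(6.4 − 0) = 62.784 kPa.
Initial effective stress: σ'_0 = σ_v − u = 118.13 − 62.784 = 55.346 kPa.
Stress increase at mid-clay by the 2:1 spreading method:
Δσ = qB/(B+z) = 139×2.9/(2.9+6.4) = 43.344 kPa
Final effective stress: σ'_f = σ'_0 + Δσ = 55.346 + 43.344 = 98.69 kPa.
Normally consolidated clay, so the full stress increment lies on the virgin compression line:
S_c = C_c·H/(1+e₀)·log₁₀(σ'_f/σ'_0) = 0.26×7.4/(1+1.04)×log₁₀(98.69/55.346)
    = 0.94314 × 0.25119 = 0.2369 m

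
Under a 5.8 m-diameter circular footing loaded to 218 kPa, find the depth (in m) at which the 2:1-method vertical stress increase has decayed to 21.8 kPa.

z ≈ 12.5 m

2:1 spreading — at depth z the loaded area has grown by z in each plan dimension:
qD²/(D+z)² = Δσ_z ⇒ z = D(√(q/Δσ_z) − 1) = 5.8×(√(218/21.8) − 1) = 12.54 m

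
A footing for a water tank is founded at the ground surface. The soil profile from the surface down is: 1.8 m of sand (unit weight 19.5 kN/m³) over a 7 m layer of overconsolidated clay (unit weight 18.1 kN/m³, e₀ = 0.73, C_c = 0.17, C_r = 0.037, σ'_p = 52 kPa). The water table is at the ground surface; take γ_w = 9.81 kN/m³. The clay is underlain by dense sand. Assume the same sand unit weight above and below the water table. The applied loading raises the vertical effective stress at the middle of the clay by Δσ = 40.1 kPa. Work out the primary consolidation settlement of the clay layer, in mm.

S_c ≈ 160 mm

Mid-depth of clay below the ground surface: z = 1.8 + 7/2 = 5.3 m.
Total vertical stress at mid-clay: σ_v = 19.5×1.8 + 18.1×3.5 = 98.45 kPa.
Pore pressure: u = 9.81×(5.3 − 0) = 51.993 kPa.
Initial effective stress: σ'_0 = σ_v − u = 98.45 − 51.993 = 46.457 kPa.
Final effective stress: σ'_f = 46.457 + 40.1 = 86.557 kPa.
σ'_f = 86.557 > σ'_p = 52 kPa, so the stress path crosses the preconsolidation pressure — recompression up to σ'_p, then virgin compression beyond:
S_c = H/(1+e₀)·[C_r·log₁₀(σ'_p/σ'_0) + C_c·log₁₀(σ'_f/σ'_p)]
    = 7/1.73 × [0.037×log₁₀(52/46.457) + 0.17×log₁₀(86.557/52)]
    = 4.0462 × [0.0018112 + 0.037621] = 0.1596 m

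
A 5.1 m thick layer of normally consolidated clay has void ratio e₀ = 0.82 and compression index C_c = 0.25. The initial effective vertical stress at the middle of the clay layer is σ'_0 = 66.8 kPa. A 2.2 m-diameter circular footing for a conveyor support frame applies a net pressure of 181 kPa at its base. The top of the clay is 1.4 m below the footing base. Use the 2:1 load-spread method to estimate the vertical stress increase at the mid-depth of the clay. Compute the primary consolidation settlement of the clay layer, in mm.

Mid-depth of clay below the footing base: z = 1.4 + 5.1/2 = 3.95 m.
Stress increase at mid-clay by the 2:1 spreading method:
Δσ ≈ qD²/(D+z)² = 181×2.2²/(2.2+3.95)² = 23.162 kPa
Final effective stress: σ'_f = σ'_0 + Δσ = 66.8 + 23.162 = 89.962 kPa.
Normally consolidated clay, so the full stress increment lies on the virgin compression line:
S_c = C_c·H/(1+e₀)·log₁₀(σ'_f/σ'_0) = 0.25×5.1/(1+0.82)×log₁₀(89.962/66.8)
    = 0.70055 × 0.12928 = 0.09057 m

S_c ≈ 90.6 mm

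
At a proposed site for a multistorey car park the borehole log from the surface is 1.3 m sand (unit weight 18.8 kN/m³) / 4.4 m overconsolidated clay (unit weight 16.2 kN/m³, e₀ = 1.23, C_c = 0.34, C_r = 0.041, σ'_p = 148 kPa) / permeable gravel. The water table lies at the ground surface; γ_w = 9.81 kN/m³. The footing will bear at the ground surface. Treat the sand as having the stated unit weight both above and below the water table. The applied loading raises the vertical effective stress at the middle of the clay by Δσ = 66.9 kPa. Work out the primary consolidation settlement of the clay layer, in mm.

Mid-depth of clay below the ground surface: z = 1.3 + 4.4/2 = 3.5 m.
Total vertical stress at mid-clay: σ_v = 18.8×1.3 + 16.2×2.2 = 60.08 kPa.
Pore pressure: u = 9.81×(3.5 − 0) = 34.335 kPa.
Initial effective stress: σ'_0 = σ_v − u = 60.08 − 34.335 = 25.745 kPa.
Final effective stress: σ'_f = 25.745 + 66.9 = 92.645 kPa.
σ'_f = 92.645 ≤ σ'_p = 148 kPa, so the clay remains overconsolidated and only the recompression index applies:
S_c = C_r·H/(1+e₀)·log₁₀(σ'_f/σ'_0) = 0.041×4.4/2.23×log₁₀(92.645/25.745)
    = 0.080897 × 0.55613 = 0.04499 m

S_c ≈ 45 mm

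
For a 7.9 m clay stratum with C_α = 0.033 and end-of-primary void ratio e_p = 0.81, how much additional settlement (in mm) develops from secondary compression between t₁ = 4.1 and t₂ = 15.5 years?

S_s ≈ 83.2 mm

Secondary compression: S_s = C_α·H/(1+e_p)·log₁₀(t₂/t₁)
S_s = 0.033×7.9/(1+0.81)×log₁₀(15.5/4.1)
    = 0.144 × 0.5775 = 0.08319 m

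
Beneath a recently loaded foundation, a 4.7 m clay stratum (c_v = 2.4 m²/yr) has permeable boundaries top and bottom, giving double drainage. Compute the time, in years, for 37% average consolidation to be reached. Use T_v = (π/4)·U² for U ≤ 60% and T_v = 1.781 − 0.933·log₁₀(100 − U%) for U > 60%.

Drainage path length: H_d = H/2 = 2.35 m (double drainage).
U ≤ 60%: T_v = (π/4)·U² = (π/4)×0.37² = 0.10752.
t = T_v·H_d²/c_v = 0.10752×2.35²/2.4 = 0.2474 years.

t ≈ 0.247 years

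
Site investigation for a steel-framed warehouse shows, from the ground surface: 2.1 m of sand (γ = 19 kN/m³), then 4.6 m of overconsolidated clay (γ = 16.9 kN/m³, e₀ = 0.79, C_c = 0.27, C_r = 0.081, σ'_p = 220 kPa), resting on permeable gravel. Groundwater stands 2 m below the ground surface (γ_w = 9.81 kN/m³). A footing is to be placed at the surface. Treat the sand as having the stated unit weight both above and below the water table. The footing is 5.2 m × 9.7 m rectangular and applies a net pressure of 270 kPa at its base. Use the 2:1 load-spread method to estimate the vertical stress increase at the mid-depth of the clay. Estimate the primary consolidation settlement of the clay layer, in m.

S_c ≈ 0.0938 m

Mid-depth of clay below the ground surface: z = 2.1 + 4.6/2 = 4.4 m.
Total vertical stress at mid-clay: σ_v = 19×2.1 + 16.9×2.3 = 78.77 kPa.
Pore pressure: u = 9.81×(4.4 − 2) = 23.544 kPa.
Initial effective stress: σ'_0 = σ_v − u = 78.77 − 23.544 = 55.226 kPa.
Stress increase at mid-clay by the 2:1 spreading method:
Δσ = qBL/((B+z)(L+z)) = 270×5.2×9.7/((5.2+4.4)(9.7+4.4)) = 100.61 kPa
Final effective stress: σ'_f = 55.226 + 100.61 = 155.84 kPa.
σ'_f = 155.84 ≤ σ'_p = 220 kPa, so the clay remains overconsolidated and only the recompression index applies:
S_c = C_r·H/(1+e₀)·log₁₀(σ'_f/σ'_0) = 0.081×4.6/1.79×log₁₀(155.84/55.226)
    = 0.20815 × 0.45054 = 0.09378 m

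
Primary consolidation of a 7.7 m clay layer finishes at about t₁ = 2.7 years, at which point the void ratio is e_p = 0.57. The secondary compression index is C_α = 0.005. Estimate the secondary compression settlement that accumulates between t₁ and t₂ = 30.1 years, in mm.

Secondary compression: S_s = C_α·H/(1+e_p)·log₁₀(t₂/t₁)
S_s = 0.005×7.7/(1+0.57)×log₁₀(30.1/2.7)
    = 0.02452 × 1.047 = 0.02568 m

S_s ≈ 25.7 mm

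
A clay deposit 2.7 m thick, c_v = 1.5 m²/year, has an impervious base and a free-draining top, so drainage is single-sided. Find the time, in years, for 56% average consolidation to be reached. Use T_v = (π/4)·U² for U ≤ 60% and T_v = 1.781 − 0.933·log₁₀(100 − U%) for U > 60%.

t ≈ 1.2 years

Drainage path length: H_d = H = 2.7 m (single drainage).
U ≤ 60%: T_v = (π/4)·U² = (π/4)×0.56² = 0.2463.
t = T_v·H_d²/c_v = 0.2463×2.7²/1.5 = 1.197 years.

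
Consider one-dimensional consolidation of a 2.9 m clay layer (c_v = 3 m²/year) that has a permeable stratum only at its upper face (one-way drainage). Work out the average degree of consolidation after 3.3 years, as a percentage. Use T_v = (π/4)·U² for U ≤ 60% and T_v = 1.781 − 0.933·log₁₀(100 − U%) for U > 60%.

U ≈ 95.6 %

Drainage path length: H_d = H = 2.9 m (single drainage).
T_v = c_v·t/H_d² = 3×3.3/2.9² = 1.1772.
T_v = 1.1772 corresponds to the U > 60% branch:
U = 1 − 10^((1.781 − T_v)/0.933)/100 = 0.9556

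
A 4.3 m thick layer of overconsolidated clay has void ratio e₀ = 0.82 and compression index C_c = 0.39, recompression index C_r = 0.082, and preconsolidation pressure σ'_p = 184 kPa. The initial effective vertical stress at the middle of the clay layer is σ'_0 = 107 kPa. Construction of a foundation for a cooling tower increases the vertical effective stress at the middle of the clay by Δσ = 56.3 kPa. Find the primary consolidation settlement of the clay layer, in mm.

S_c ≈ 35.6 mm

Final effective stress: σ'_f = 107 + 56.3 = 163.3 kPa.
σ'_f = 163.3 ≤ σ'_p = 184 kPa, so the clay remains overconsolidated and only the recompression index applies:
S_c = C_r·H/(1+e₀)·log₁₀(σ'_f/σ'_0) = 0.082×4.3/1.82×log₁₀(163.3/107)
    = 0.19373 × 0.1836 = 0.03557 m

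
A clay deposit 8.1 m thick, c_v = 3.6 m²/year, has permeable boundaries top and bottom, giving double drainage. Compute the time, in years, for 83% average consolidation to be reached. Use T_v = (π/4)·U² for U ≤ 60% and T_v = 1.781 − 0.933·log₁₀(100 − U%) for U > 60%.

t ≈ 2.88 years

Drainage path length: H_d = H/2 = 4.05 m (double drainage).
U > 60%: T_v = 1.781 − 0.933·log₁₀(100 − 83) = 0.63299.
t = T_v·H_d²/c_v = 0.63299×4.05²/3.6 = 2.884 years.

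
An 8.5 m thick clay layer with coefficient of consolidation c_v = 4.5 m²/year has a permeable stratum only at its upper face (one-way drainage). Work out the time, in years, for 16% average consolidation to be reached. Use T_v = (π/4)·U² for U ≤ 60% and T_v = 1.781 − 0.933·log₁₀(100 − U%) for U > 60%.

t ≈ 0.323 years

Drainage path length: H_d = H = 8.5 m (single drainage).
U ≤ 60%: T_v = (π/4)·U² = (π/4)×0.16² = 0.020106.
t = T_v·H_d²/c_v = 0.020106×8.5²/4.5 = 0.3228 years.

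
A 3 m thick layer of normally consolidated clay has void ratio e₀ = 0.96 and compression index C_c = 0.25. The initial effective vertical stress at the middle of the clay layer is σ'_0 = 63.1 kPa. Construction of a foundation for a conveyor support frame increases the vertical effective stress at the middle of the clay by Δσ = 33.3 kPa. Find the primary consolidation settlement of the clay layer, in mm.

S_c ≈ 70.4 mm

Final effective stress: σ'_f = σ'_0 + Δσ = 63.1 + 33.3 = 96.4 kPa.
Normally consolidated clay, so the full stress increment lies on the virgin compression line:
S_c = C_c·H/(1+e₀)·log₁₀(σ'_f/σ'_0) = 0.25×3/(1+0.96)×log₁₀(96.4/63.1)
    = 0.38265 × 0.18405 = 0.07043 m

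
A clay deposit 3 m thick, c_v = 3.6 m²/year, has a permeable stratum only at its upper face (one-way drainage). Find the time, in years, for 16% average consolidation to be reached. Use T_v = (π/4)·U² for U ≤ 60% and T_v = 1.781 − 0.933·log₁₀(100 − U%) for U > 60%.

t ≈ 0.0503 years

Drainage path length: H_d = H = 3 m (single drainage).
U ≤ 60%: T_v = (π/4)·U² = (π/4)×0.16² = 0.020106.
t = T_v·H_d²/c_v = 0.020106×3²/3.6 = 0.05026 years.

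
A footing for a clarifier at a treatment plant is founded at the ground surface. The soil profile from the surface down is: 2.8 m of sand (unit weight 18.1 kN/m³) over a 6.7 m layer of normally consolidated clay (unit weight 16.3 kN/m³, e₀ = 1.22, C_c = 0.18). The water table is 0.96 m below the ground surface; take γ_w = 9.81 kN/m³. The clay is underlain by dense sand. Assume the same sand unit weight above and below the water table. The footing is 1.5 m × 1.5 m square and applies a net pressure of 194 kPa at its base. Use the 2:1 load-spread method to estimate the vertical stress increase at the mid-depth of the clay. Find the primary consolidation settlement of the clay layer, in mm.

S_c ≈ 30.3 mm

Mid-depth of clay below the ground surface: z = 2.8 + 6.7/2 = 6.15 m.
Total vertical stress at mid-clay: σ_v = 18.1×2.8 + 16.3×3.35 = 105.28 kPa.
Pore pressure: u = 9.81×(6.15 − 0.96) = 50.914 kPa.
Initial effective stress: σ'_0 = σ_v − u = 105.28 − 50.914 = 54.366 kPa.
Stress increase at mid-clay by the 2:1 spreading method:
Δσ = qBL/((B+z)(L+z)) = 194×1.5×1.5/((1.5+6.15)(1.5+6.15)) = 7.4587 kPa
Final effective stress: σ'_f = σ'_0 + Δσ = 54.366 + 7.4587 = 61.825 kPa.
Normally consolidated clay, so the full stress increment lies on the virgin compression line:
S_c = C_c·H/(1+e₀)·log₁₀(σ'_f/σ'_0) = 0.18×6.7/(1+1.22)×log₁₀(61.825/54.366)
    = 0.54324 × 0.055837 = 0.03033 m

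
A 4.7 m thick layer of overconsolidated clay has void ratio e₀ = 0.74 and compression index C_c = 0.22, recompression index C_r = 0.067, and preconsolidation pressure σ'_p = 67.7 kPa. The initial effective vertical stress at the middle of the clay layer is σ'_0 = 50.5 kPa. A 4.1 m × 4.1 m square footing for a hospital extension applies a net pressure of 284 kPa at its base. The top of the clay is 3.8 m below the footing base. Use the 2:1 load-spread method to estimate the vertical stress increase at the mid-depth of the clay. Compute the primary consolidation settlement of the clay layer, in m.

Mid-depth of clay below the footing base: z = 3.8 + 4.7/2 = 6.15 m.
Stress increase at mid-clay by the 2:1 spreading method:
Δσ = qBL/((B+z)(L+z)) = 284×4.1×4.1/((4.1+6.15)(4.1+6.15)) = 45.44 kPa
Final effective stress: σ'_f = 50.5 + 45.44 = 95.94 kPa.
σ'_f = 95.94 > σ'_p = 67.7 kPa, so the stress path crosses the preconsolidation pressure — recompression up to σ'_p, then virgin compression beyond:
S_c = H/(1+e₀)·[C_r·log₁₀(σ'_p/σ'_0) + C_c·log₁₀(σ'_f/σ'_p)]
    = 4.7/1.74 × [0.067×log₁₀(67.7/50.5) + 0.22×log₁₀(95.94/67.7)]
    = 2.7011 × [0.0085289 + 0.03331] = 0.113 m

S_c ≈ 0.113 m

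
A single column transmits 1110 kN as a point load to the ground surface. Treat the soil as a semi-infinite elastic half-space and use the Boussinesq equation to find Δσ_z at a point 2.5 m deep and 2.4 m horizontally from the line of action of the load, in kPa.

Δσ_z ≈ 16.6 kPa

Boussinesq vertical stress below a point load on an elastic half-space:
Δσ_z = 3P/(2πz²) · [1 + (r/z)²]^(−5/2)
r/z = 2.4/2.5 = 0.96; [1+(r/z)²]^(−5/2) = 0.19536.
Δσ_z = 3×1110/(2π×2.5²) × 0.19536 = 84.798 × 0.19536 = 16.57 kPa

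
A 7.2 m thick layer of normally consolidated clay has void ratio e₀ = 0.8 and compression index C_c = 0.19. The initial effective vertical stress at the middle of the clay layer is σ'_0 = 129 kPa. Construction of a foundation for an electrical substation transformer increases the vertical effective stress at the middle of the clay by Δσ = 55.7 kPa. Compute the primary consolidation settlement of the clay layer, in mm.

Final effective stress: σ'_f = σ'_0 + Δσ = 129 + 55.7 = 184.7 kPa.
Normally consolidated clay, so the full stress increment lies on the virgin compression line:
S_c = C_c·H/(1+e₀)·log₁₀(σ'_f/σ'_0) = 0.19×7.2/(1+0.8)×log₁₀(184.7/129)
    = 0.76 × 0.15588 = 0.1185 m

S_c ≈ 118 mm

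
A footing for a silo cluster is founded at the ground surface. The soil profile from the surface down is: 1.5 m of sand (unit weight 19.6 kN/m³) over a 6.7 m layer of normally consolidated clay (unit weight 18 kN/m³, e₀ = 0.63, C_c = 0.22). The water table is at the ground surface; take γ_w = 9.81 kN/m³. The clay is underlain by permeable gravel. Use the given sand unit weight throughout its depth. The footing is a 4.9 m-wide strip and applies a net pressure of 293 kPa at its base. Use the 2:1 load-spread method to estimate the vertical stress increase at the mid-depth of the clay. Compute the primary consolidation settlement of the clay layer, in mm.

S_c ≈ 590 mm

Mid-depth of clay below the ground surface: z = 1.5 + 6.7/2 = 4.85 m.
Total vertical stress at mid-clay: σ_v = 19.6×1.5 + 18×3.35 = 89.7 kPa.
Pore pressure: u = 9.81×(4.85 − 0) = 47.578 kPa.
Initial effective stress: σ'_0 = σ_v − u = 89.7 − 47.578 = 42.122 kPa.
Stress increase at mid-clay by the 2:1 spreading method:
Δσ = qB/(B+z) = 293×4.9/(4.9+4.85) = 147.25 kPa
Final effective stress: σ'_f = σ'_0 + Δσ = 42.122 + 147.25 = 189.37 kPa.
Normally consolidated clay, so the full stress increment lies on the virgin compression line:
S_c = C_c·H/(1+e₀)·log₁₀(σ'_f/σ'_0) = 0.22×6.7/(1+0.63)×log₁₀(189.37/42.122)
    = 0.90429 × 0.6528 = 0.5903 m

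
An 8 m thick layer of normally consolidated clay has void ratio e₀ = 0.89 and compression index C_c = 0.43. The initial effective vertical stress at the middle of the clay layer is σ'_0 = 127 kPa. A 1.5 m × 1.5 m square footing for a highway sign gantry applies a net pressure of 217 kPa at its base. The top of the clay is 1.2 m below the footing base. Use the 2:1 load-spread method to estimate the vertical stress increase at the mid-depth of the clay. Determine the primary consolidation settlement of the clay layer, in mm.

S_c ≈ 65 mm

Mid-depth of clay below the footing base: z = 1.2 + 8/2 = 5.2 m.
Stress increase at mid-clay by the 2:1 spreading method:
Δσ = qBL/((B+z)(L+z)) = 217×1.5×1.5/((1.5+5.2)(1.5+5.2)) = 10.877 kPa
Final effective stress: σ'_f = σ'_0 + Δσ = 127 + 10.877 = 137.88 kPa.
Normally consolidated clay, so the full stress increment lies on the virgin compression line:
S_c = C_c·H/(1+e₀)·log₁₀(σ'_f/σ'_0) = 0.43×8/(1+0.89)×log₁₀(137.88/127)
    = 1.8201 × 0.035698 = 0.06497 m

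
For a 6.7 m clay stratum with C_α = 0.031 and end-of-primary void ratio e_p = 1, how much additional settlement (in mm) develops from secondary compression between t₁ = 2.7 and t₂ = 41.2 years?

S_s ≈ 123 mm

Secondary compression: S_s = C_α·H/(1+e_p)·log₁₀(t₂/t₁)
S_s = 0.031×6.7/(1+1)×log₁₀(41.2/2.7)
    = 0.1038 × 1.184 = 0.1229 m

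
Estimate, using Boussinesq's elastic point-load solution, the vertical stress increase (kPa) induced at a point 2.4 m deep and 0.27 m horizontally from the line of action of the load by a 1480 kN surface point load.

Boussinesq vertical stress below a point load on an elastic half-space:
Δσ_z = 3P/(2πz²) · [1 + (r/z)²]^(−5/2)
r/z = 0.27/2.4 = 0.1125; [1+(r/z)²]^(−5/2) = 0.96905.
Δσ_z = 3×1480/(2π×2.4²) × 0.96905 = 122.68 × 0.96905 = 118.9 kPa

Δσ_z ≈ 119 kPa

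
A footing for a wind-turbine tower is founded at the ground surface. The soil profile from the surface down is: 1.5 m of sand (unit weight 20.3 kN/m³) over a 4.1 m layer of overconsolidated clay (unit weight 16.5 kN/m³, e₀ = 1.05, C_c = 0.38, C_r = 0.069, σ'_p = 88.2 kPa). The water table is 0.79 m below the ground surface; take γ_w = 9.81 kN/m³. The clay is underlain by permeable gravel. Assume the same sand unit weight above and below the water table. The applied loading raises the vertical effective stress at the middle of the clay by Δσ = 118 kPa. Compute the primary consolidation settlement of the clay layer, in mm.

Mid-depth of clay below the ground surface: z = 1.5 + 4.1/2 = 3.55 m.
Total vertical stress at mid-clay: σ_v = 20.3×1.5 + 16.5×2.05 = 64.275 kPa.
Pore pressure: u = 9.81×(3.55 − 0.79) = 27.076 kPa.
Initial effective stress: σ'_0 = σ_v − u = 64.275 − 27.076 = 37.199 kPa.
Final effective stress: σ'_f = 37.199 + 118 = 155.2 kPa.
σ'_f = 155.2 > σ'_p = 88.2 kPa, so the stress path crosses the preconsolidation pressure — recompression up to σ'_p, then virgin compression beyond:
S_c = H/(1+e₀)·[C_r·log₁₀(σ'_p/σ'_0) + C_c·log₁₀(σ'_f/σ'_p)]
    = 4.1/2.05 × [0.069×log₁₀(88.2/37.199) + 0.38×log₁₀(155.2/88.2)]
    = 2 × [0.025871 + 0.093261] = 0.2383 m

S_c ≈ 238 mm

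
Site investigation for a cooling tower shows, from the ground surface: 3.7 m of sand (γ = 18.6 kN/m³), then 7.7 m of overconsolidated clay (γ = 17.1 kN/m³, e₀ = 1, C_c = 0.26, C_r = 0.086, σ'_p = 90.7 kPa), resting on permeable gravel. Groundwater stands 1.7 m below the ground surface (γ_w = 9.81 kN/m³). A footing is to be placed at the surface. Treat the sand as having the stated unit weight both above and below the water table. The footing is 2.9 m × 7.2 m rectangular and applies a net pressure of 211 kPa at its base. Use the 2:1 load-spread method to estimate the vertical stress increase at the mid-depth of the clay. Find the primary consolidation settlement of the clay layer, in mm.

Mid-depth of clay below the ground surface: z = 3.7 + 7.7/2 = 7.55 m.
Total vertical stress at mid-clay: σ_v = 18.6×3.7 + 17.1×3.85 = 134.66 kPa.
Pore pressure: u = 9.81×(7.55 − 1.7) = 57.389 kPa.
Initial effective stress: σ'_0 = σ_v − u = 134.66 − 57.389 = 77.271 kPa.
Stress increase at mid-clay by the 2:1 spreading method:
Δσ = qBL/((B+z)(L+z)) = 211×2.9×7.2/((2.9+7.55)(7.2+7.55)) = 28.583 kPa
Final effective stress: σ'_f = 77.271 + 28.583 = 105.85 kPa.
σ'_f = 105.85 > σ'_p = 90.7 kPa, so the stress path crosses the preconsolidation pressure — recompression up to σ'_p, then virgin compression beyond:
S_c = H/(1+e₀)·[C_r·log₁₀(σ'_p/σ'_0) + C_c·log₁₀(σ'_f/σ'_p)]
    = 7.7/2 × [0.086×log₁₀(90.7/77.271) + 0.26×log₁₀(105.85/90.7)]
    = 3.85 × [0.0059848 + 0.017442] = 0.09019 m

S_c ≈ 90.2 mm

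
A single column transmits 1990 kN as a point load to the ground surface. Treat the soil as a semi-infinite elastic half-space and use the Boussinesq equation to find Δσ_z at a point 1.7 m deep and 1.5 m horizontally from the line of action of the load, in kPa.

Δσ_z ≈ 77.9 kPa

Boussinesq vertical stress below a point load on an elastic half-space:
Δσ_z = 3P/(2πz²) · [1 + (r/z)²]^(−5/2)
r/z = 1.5/1.7 = 0.88235; [1+(r/z)²]^(−5/2) = 0.23705.
Δσ_z = 3×1990/(2π×1.7²) × 0.23705 = 328.77 × 0.23705 = 77.93 kPa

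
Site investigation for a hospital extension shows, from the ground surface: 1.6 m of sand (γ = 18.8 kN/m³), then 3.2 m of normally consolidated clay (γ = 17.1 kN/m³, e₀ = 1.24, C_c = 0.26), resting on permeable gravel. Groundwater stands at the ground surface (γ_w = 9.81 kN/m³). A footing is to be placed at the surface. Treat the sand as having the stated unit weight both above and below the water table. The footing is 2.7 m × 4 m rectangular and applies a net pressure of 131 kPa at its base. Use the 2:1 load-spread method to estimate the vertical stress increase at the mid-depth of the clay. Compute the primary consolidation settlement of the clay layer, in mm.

Mid-depth of clay below the ground surface: z = 1.6 + 3.2/2 = 3.2 m.
Total vertical stress at mid-clay: σ_v = 18.8×1.6 + 17.1×1.6 = 57.44 kPa.
Pore pressure: u = 9.81×(3.2 − 0) = 31.392 kPa.
Initial effective stress: σ'_0 = σ_v − u = 57.44 − 31.392 = 26.048 kPa.
Stress increase at mid-clay by the 2:1 spreading method:
Δσ = qBL/((B+z)(L+z)) = 131×2.7×4/((2.7+3.2)(4+3.2)) = 33.305 kPa
Final effective stress: σ'_f = σ'_0 + Δσ = 26.048 + 33.305 = 59.353 kPa.
Normally consolidated clay, so the full stress increment lies on the virgin compression line:
S_c = C_c·H/(1+e₀)·log₁₀(σ'_f/σ'_0) = 0.26×3.2/(1+1.24)×log₁₀(59.353/26.048)
    = 0.37143 × 0.35767 = 0.1328 m

S_c ≈ 133 mm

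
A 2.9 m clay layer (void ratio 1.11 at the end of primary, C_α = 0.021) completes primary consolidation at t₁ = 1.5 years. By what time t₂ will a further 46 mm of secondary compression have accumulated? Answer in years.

S_s = C_α·H/(1+e_p)·log₁₀(t₂/t₁) ⇒ log₁₀(t₂/t₁) = S_s·(1+e_p)/(C_α·H).
log₁₀(t₂/t₁) = 0.046 × (1+1.11) / (0.021×2.9) = 1.594
t₂ = t₁ × 10^1.594 = 1.5 × 39.24 = 58.86 years

t₂ ≈ 58.9 years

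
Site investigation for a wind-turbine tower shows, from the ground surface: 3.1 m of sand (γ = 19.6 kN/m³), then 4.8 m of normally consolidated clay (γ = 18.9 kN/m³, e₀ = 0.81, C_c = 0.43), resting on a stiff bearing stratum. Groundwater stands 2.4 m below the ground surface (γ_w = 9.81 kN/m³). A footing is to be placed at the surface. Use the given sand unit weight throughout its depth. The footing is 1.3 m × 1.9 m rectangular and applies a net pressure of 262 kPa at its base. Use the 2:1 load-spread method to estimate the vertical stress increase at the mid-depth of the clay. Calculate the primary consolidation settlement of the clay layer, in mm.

S_c ≈ 77.7 mm

Mid-depth of clay below the ground surface: z = 3.1 + 4.8/2 = 5.5 m.
Total vertical stress at mid-clay: σ_v = 19.6×3.1 + 18.9×2.4 = 106.12 kPa.
Pore pressure: u = 9.81×(5.5 − 2.4) = 30.411 kPa.
Initial effective stress: σ'_0 = σ_v − u = 106.12 − 30.411 = 75.709 kPa.
Stress increase at mid-clay by the 2:1 spreading method:
Δσ = qBL/((B+z)(L+z)) = 262×1.3×1.9/((1.3+5.5)(1.9+5.5)) = 12.86 kPa
Final effective stress: σ'_f = σ'_0 + Δσ = 75.709 + 12.86 = 88.569 kPa.
Normally consolidated clay, so the full stress increment lies on the virgin compression line:
S_c = C_c·H/(1+e₀)·log₁₀(σ'_f/σ'_0) = 0.43×4.8/(1+0.81)×log₁₀(88.569/75.709)
    = 1.1403 × 0.068134 = 0.07769 m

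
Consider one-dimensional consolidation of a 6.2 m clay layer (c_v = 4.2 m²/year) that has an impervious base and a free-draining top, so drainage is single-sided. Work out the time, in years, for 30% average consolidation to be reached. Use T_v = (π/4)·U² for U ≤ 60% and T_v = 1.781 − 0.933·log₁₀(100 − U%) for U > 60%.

Drainage path length: H_d = H = 6.2 m (single drainage).
U ≤ 60%: T_v = (π/4)·U² = (π/4)×0.3² = 0.070686.
t = T_v·H_d²/c_v = 0.070686×6.2²/4.2 = 0.6469 years.

t ≈ 0.647 years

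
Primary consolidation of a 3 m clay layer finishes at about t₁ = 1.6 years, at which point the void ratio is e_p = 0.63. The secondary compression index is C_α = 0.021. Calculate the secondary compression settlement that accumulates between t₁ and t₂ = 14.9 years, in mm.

S_s ≈ 37.5 mm

Secondary compression: S_s = C_α·H/(1+e_p)·log₁₀(t₂/t₁)
S_s = 0.021×3/(1+0.63)×log₁₀(14.9/1.6)
    = 0.03865 × 0.9691 = 0.03745 m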